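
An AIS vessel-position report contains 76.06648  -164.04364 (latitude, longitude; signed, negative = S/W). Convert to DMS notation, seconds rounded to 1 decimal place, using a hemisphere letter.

76°03′59.3″ N, 164°02′37.1″ W

Lat: whole degrees 76; 3.98880′ → 3′ and 59.328″
Longitude is negative → W; |value| = 164.043640
Longitude: 0.043640 × 60 = 2.61840′ → 2′, remainder × 60 = 37.104″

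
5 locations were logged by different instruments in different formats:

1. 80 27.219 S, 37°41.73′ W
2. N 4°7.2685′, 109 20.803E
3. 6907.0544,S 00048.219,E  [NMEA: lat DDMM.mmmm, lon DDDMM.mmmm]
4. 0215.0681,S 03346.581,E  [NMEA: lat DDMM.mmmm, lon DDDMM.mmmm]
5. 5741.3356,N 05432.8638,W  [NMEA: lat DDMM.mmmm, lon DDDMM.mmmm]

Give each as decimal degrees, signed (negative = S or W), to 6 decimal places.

1. -80.453650, -37.695500
2. 4.121142, 109.346717
3. -69.117573, 0.803650
4. -2.251135, 33.776350
5. 57.688927, -54.547730

Point 1:
  Lat: 80 + 27.219/60 = 80.4536500
  S ⇒ negate
  λ: 37 + 41.73/60 = 37.6955000
  W → negative
Point 2:
  Latitude: 4 + 7.2685/60 = 4.1211417
  N → positive
  λ: 109 + 20.803/60 = 109.3467167
  E → positive
Point 3:
  Latitude: split at 2 digits → 69° and 7.0544′; 69 + 7.0544/60 = 69.1175733
  S → negative
  Lon: degrees = first 3 digits = 0, minutes = 48.219; 0 + 48.219/60 = 0.8036500
  E → positive
Point 4:
  Latitude: degrees = first 2 digits = 2, minutes = 15.0681; 2 + 15.0681/60 = 2.2511350
  S ⇒ negate
  Lon: split at 3 digits → 033° and 46.581′; 33 + 46.581/60 = 33.7763500
  E → positive
Point 5:
  Latitude: split at 2 digits → 57° and 41.3356′; 57 + 41.3356/60 = 57.6889267
  N → positive
  λ: split at 3 digits → 054° and 32.8638′; 54 + 32.8638/60 = 54.5477300
  W ⇒ negate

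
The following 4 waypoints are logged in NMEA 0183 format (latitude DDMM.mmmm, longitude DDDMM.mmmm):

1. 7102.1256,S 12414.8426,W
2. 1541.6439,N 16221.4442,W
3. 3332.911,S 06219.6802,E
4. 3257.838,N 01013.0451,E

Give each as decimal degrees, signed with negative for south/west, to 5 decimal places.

Point 1:
  φ: degrees = first 2 digits = 71, minutes = 2.1256; 71 + 2.1256/60 = 71.035427
  hemisphere S, so the sign is −
  Lon: degrees = first 3 digits = 124, minutes = 14.8426; 124 + 14.8426/60 = 124.247377
  hemisphere W, so the sign is −
Point 2:
  Latitude: split at 2 digits → 15° and 41.6439′; 15 + 41.6439/60 = 15.694065
  N → positive
  Lon: split at 3 digits → 162° and 21.4442′; 162 + 21.4442/60 = 162.357403
  W ⇒ negate
Point 3:
  φ: degrees = first 2 digits = 33, minutes = 32.911; 33 + 32.911/60 = 33.548517
  hemisphere S, so the sign is −
  Longitude: degrees = first 3 digits = 62, minutes = 19.6802; 62 + 19.6802/60 = 62.328003
  E ⇒ keep positive
Point 4:
  φ: split at 2 digits → 32° and 57.838′; 32 + 57.838/60 = 32.963967
  N → positive
  Longitude: degrees = first 3 digits = 10, minutes = 13.0451; 10 + 13.0451/60 = 10.217418
  E ⇒ keep positive

1. -71.03543, -124.24738
2. 15.69407, -162.35740
3. -33.54852, 62.32800
4. 32.96397, 10.21742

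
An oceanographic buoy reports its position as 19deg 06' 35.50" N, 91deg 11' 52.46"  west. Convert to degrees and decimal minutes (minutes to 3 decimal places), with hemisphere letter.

19° 6.592′ N, 91° 11.874′ W

Lat: 6 + 35.5/60 = 6.59167′
Longitude: seconds/60 = 0.87433; minutes = 11 + 0.87433 = 11.87433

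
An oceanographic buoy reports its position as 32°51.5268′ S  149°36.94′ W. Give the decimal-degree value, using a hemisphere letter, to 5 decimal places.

32.85878° S, 149.61567° W

φ: 51.5268′ = 0.858780°; total 32.858780
Lon: 149 + 36.94/60 = 149.615667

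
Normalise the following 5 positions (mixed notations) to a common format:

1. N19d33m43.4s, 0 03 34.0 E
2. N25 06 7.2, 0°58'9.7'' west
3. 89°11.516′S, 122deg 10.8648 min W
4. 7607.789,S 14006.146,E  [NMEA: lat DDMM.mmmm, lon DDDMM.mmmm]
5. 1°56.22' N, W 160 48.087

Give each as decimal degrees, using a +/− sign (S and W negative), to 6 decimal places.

1. 19.562056, 0.059444
2. 25.102000, -0.969361
3. -89.191933, -122.181080
4. -76.129817, 140.102433
5. 1.937000, -160.801450

Point 1:
  Lat: 33′ + 43.4″ = 33.72333′; 19 + 33.72333/60 = 19.5620556
  N → positive
  Longitude: 0° + 3/60 + 34/3600 = 0 + 0.050000 + 0.009444 = 0.0594444
  E → positive
Point 2:
  φ: 6′ + 7.2″ = 6.12000′; 25 + 6.12000/60 = 25.1020000
  N → positive
  Longitude: 0 + 58/60 + 9.7/3600 = 0.9693611
  W → negative
Point 3:
  Latitude: 11.516′ = 0.191933°; total 89.1919333
  hemisphere S, so the sign is −
  Lon: 122 + 10.8648/60 = 122.1810800
  W ⇒ negate
Point 4:
  φ: split at 2 digits → 76° and 7.789′; 76 + 7.789/60 = 76.1298167
  S → negative
  Lon: split at 3 digits → 140° and 6.146′; 140 + 6.146/60 = 140.1024333
  E → positive
Point 5:
  Lat: 1 + 56.22/60 = 1.9370000
  N ⇒ keep positive
  Longitude: 160 + 48.087/60 = 160.8014500
  hemisphere W, so the sign is −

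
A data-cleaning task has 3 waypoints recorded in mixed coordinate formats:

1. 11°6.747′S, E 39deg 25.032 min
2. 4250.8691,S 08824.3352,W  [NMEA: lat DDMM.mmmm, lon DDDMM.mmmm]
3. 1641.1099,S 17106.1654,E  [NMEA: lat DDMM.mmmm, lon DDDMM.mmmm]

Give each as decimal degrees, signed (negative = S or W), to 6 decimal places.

1. -11.112450, 39.417200
2. -42.847818, -88.405587
3. -16.685165, 171.102757

Point 1:
  φ: 6.747′ = 0.112450°; total 11.1124500
  hemisphere S, so the sign is −
  Longitude: 25.032′ = 0.417200°; total 39.4172000
  E → positive
Point 2:
  Lat: split at 2 digits → 42° and 50.8691′; 42 + 50.8691/60 = 42.8478183
  hemisphere S, so the sign is −
  Lon: degrees = first 3 digits = 88, minutes = 24.3352; 88 + 24.3352/60 = 88.4055867
  W ⇒ negate
Point 3:
  Lat: split at 2 digits → 16° and 41.1099′; 16 + 41.1099/60 = 16.6851650
  hemisphere S, so the sign is −
  Longitude: degrees = first 3 digits = 171, minutes = 6.1654; 171 + 6.1654/60 = 171.1027567
  E → positive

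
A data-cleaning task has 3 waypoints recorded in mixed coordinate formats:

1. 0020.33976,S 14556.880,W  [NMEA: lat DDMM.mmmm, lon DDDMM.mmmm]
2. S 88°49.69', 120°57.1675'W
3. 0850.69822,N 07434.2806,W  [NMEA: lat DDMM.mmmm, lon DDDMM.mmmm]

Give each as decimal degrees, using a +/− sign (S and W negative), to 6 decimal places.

1. -0.338996, -145.948000
2. -88.828167, -120.952792
3. 8.844970, -74.571343

Point 1:
  φ: split at 2 digits → 00° and 20.33976′; 0 + 20.33976/60 = 0.3389960
  hemisphere S, so the sign is −
  λ: split at 3 digits → 145° and 56.88′; 145 + 56.88/60 = 145.9480000
  W → negative
Point 2:
  Lat: 49.69′ = 0.828167°; total 88.8281667
  S → negative
  Longitude: 120 + 57.1675/60 = 120.9527917
  W → negative
Point 3:
  Lat: split at 2 digits → 08° and 50.69822′; 8 + 50.69822/60 = 8.8449703
  N → positive
  Longitude: split at 3 digits → 074° and 34.2806′; 74 + 34.2806/60 = 74.5713433
  W → negative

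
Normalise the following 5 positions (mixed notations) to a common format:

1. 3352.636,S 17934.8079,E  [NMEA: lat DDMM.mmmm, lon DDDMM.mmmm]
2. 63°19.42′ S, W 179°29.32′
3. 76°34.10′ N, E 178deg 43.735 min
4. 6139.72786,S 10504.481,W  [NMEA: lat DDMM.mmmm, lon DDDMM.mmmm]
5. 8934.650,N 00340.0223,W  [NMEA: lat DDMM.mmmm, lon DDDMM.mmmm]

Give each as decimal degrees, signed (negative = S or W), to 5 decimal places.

1. -33.87727, 179.58013
2. -63.32367, -179.48867
3. 76.56833, 178.72892
4. -61.66213, -105.07468
5. 89.57750, -3.66704

Point 1:
  φ: degrees = first 2 digits = 33, minutes = 52.636; 33 + 52.636/60 = 33.877267
  S → negative
  Longitude: split at 3 digits → 179° and 34.8079′; 179 + 34.8079/60 = 179.580132
  E ⇒ keep positive
Point 2:
  φ: 19.42′ = 0.323667°; total 63.323667
  S ⇒ negate
  Lon: 29.32′ = 0.488667°; total 179.488667
  W → negative
Point 3:
  Latitude: 34.1′ = 0.568333°; total 76.568333
  N ⇒ keep positive
  Longitude: 178 + 43.735/60 = 178.728917
  E ⇒ keep positive
Point 4:
  φ: degrees = first 2 digits = 61, minutes = 39.72786; 61 + 39.72786/60 = 61.662131
  hemisphere S, so the sign is −
  Lon: split at 3 digits → 105° and 4.481′; 105 + 4.481/60 = 105.074683
  W ⇒ negate
Point 5:
  Lat: degrees = first 2 digits = 89, minutes = 34.65; 89 + 34.65/60 = 89.577500
  N → positive
  λ: split at 3 digits → 003° and 40.0223′; 3 + 40.0223/60 = 3.667038
  W ⇒ negate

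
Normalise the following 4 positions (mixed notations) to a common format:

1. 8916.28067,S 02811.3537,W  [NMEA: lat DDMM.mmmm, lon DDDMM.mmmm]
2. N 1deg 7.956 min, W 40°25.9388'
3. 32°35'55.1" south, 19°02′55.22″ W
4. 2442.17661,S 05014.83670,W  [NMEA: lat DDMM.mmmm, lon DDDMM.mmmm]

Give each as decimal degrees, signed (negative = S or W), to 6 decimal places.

1. -89.271345, -28.189228
2. 1.132600, -40.432313
3. -32.598639, -19.048672
4. -24.702944, -50.247278

Point 1:
  Latitude: degrees = first 2 digits = 89, minutes = 16.28067; 89 + 16.28067/60 = 89.2713445
  S → negative
  Longitude: degrees = first 3 digits = 28, minutes = 11.3537; 28 + 11.3537/60 = 28.1892283
  hemisphere W, so the sign is −
Point 2:
  Latitude: 1 + 7.956/60 = 1.1326000
  N ⇒ keep positive
  λ: 40 + 25.9388/60 = 40.4323133
  W → negative
Point 3:
  Latitude: 32 + 35/60 + 55.1/3600 = 32.5986389
  S → negative
  λ: 19° + 2/60 + 55.22/3600 = 19 + 0.033333 + 0.015339 = 19.0486722
  W ⇒ negate
Point 4:
  Latitude: degrees = first 2 digits = 24, minutes = 42.17661; 24 + 42.17661/60 = 24.7029435
  S → negative
  λ: split at 3 digits → 050° and 14.8367′; 50 + 14.8367/60 = 50.2472783
  W → negative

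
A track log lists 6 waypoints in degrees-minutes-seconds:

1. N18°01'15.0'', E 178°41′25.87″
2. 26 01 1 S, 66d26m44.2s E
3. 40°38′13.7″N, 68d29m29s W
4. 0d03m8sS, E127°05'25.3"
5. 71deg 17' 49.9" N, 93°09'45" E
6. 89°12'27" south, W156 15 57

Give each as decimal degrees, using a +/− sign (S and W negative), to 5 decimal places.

1. 18.02083, 178.69052
2. -26.01694, 66.44561
3. 40.63714, -68.49139
4. -0.05222, 127.09036
5. 71.29719, 93.16250
6. -89.20750, -156.26583

Point 1:
  φ: 18° + 1/60 + 15/3600 = 18 + 0.016667 + 0.004167 = 18.020833
  N → positive
  Longitude: 178° + 41/60 + 25.87/3600 = 178 + 0.683333 + 0.007186 = 178.690519
  E → positive
Point 2:
  φ: 1′ + 1″ = 1.01667′; 26 + 1.01667/60 = 26.016944
  S ⇒ negate
  Lon: 66° + 26/60 + 44.2/3600 = 66 + 0.433333 + 0.012278 = 66.445611
  E → positive
Point 3:
  φ: 40 + 38/60 + 13.7/3600 = 40.637139
  N ⇒ keep positive
  Longitude: 29′ + 29″ = 29.48333′; 68 + 29.48333/60 = 68.491389
  hemisphere W, so the sign is −
Point 4:
  Lat: 0 + 3/60 + 8/3600 = 0.052222
  hemisphere S, so the sign is −
  Longitude: 5′ + 25.3″ = 5.42167′; 127 + 5.42167/60 = 127.090361
  E → positive
Point 5:
  Lat: 17′ + 49.9″ = 17.83167′; 71 + 17.83167/60 = 71.297194
  N → positive
  Longitude: 93 + 9/60 + 45/3600 = 93.162500
  E → positive
Point 6:
  Latitude: 89 + 12/60 + 27/3600 = 89.207500
  hemisphere S, so the sign is −
  Lon: 156° + 15/60 + 57/3600 = 156 + 0.250000 + 0.015833 = 156.265833
  hemisphere W, so the sign is −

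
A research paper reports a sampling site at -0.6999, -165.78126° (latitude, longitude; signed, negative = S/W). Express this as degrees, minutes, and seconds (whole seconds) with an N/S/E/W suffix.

0°42′0″ S, 165°46′53″ W

Latitude is negative → S; |value| = 0.699900
Lat: 0.699900° → 41.99400′; 0.99400 × 60 = 59.64″
rounding gives 60″ → carry → 0°42′0″
Longitude is negative → W; |value| = 165.781260
Longitude: whole degrees 165; 46.87560′ → 46′ and 52.54″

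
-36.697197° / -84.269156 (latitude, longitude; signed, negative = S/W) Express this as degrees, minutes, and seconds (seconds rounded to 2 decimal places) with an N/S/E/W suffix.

Latitude is negative → S; |value| = 36.697197
Lat: 0.697197° → 41.83182′; 0.83182 × 60 = 49.9092″
Longitude is negative → W; |value| = 84.269156
λ: 0.269156 × 60 = 16.14936′ → 16′, remainder × 60 = 8.9616″

36°41′49.91″ S, 84°16′8.96″ W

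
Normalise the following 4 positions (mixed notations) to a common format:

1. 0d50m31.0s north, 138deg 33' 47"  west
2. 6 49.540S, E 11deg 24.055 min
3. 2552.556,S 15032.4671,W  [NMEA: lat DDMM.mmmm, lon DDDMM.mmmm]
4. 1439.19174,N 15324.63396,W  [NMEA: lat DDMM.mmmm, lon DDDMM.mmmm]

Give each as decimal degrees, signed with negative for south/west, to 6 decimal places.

1. 0.841944, -138.563056
2. -6.825667, 11.400917
3. -25.875933, -150.541118
4. 14.653196, -153.410566

Point 1:
  φ: 50′ + 31″ = 50.51667′; 0 + 50.51667/60 = 0.8419444
  N ⇒ keep positive
  λ: 138 + 33/60 + 47/3600 = 138.5630556
  W ⇒ negate
Point 2:
  Latitude: 6 + 49.54/60 = 6.8256667
  hemisphere S, so the sign is −
  λ: 11 + 24.055/60 = 11.4009167
  E → positive
Point 3:
  Latitude: split at 2 digits → 25° and 52.556′; 25 + 52.556/60 = 25.8759333
  hemisphere S, so the sign is −
  Lon: split at 3 digits → 150° and 32.4671′; 150 + 32.4671/60 = 150.5411183
  hemisphere W, so the sign is −
Point 4:
  φ: split at 2 digits → 14° and 39.19174′; 14 + 39.19174/60 = 14.6531957
  N → positive
  λ: split at 3 digits → 153° and 24.63396′; 153 + 24.63396/60 = 153.4105660
  W ⇒ negate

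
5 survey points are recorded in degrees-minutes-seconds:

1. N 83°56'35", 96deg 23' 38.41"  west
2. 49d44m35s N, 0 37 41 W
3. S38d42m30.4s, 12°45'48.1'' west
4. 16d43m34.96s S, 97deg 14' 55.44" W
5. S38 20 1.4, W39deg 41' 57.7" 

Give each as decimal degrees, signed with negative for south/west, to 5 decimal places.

Point 1:
  φ: 83 + 56/60 + 35/3600 = 83.943056
  N → positive
  Longitude: 96 + 23/60 + 38.41/3600 = 96.394003
  W ⇒ negate
Point 2:
  φ: 49° + 44/60 + 35/3600 = 49 + 0.733333 + 0.009722 = 49.743056
  N → positive
  λ: 37′ + 41″ = 37.68333′; 0 + 37.68333/60 = 0.628056
  W → negative
Point 3:
  Latitude: 42′ + 30.4″ = 42.50667′; 38 + 42.50667/60 = 38.708444
  S ⇒ negate
  λ: 12 + 45/60 + 48.1/3600 = 12.763361
  hemisphere W, so the sign is −
Point 4:
  φ: 16° + 43/60 + 34.96/3600 = 16 + 0.716667 + 0.009711 = 16.726378
  S → negative
  Lon: 14′ + 55.44″ = 14.92400′; 97 + 14.92400/60 = 97.248733
  W → negative
Point 5:
  φ: 38 + 20/60 + 1.4/3600 = 38.333722
  S → negative
  Longitude: 41′ + 57.7″ = 41.96167′; 39 + 41.96167/60 = 39.699361
  hemisphere W, so the sign is −

1. 83.94306, -96.39400
2. 49.74306, -0.62806
3. -38.70844, -12.76336
4. -16.72638, -97.24873
5. -38.33372, -39.69936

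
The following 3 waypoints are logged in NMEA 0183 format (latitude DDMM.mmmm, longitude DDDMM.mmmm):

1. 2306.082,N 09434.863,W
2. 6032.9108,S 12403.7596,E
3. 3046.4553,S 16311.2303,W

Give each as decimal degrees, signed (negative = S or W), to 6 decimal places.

Point 1:
  φ: degrees = first 2 digits = 23, minutes = 6.082; 23 + 6.082/60 = 23.1013667
  N ⇒ keep positive
  Longitude: degrees = first 3 digits = 94, minutes = 34.863; 94 + 34.863/60 = 94.5810500
  hemisphere W, so the sign is −
Point 2:
  φ: degrees = first 2 digits = 60, minutes = 32.9108; 60 + 32.9108/60 = 60.5485133
  hemisphere S, so the sign is −
  λ: degrees = first 3 digits = 124, minutes = 3.7596; 124 + 3.7596/60 = 124.0626600
  E → positive
Point 3:
  φ: split at 2 digits → 30° and 46.4553′; 30 + 46.4553/60 = 30.7742550
  hemisphere S, so the sign is −
  Lon: split at 3 digits → 163° and 11.2303′; 163 + 11.2303/60 = 163.1871717
  W ⇒ negate

1. 23.101367, -94.581050
2. -60.548513, 124.062660
3. -30.774255, -163.187172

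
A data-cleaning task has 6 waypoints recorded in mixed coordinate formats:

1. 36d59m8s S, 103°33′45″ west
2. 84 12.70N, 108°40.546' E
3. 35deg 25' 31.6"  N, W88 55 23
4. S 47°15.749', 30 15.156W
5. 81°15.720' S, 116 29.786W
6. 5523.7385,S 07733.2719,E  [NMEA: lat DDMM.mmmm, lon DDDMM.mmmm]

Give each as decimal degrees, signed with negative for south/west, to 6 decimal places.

1. -36.985556, -103.562500
2. 84.211667, 108.675767
3. 35.425444, -88.923056
4. -47.262483, -30.252600
5. -81.262000, -116.496433
6. -55.395642, 77.554532

Point 1:
  Lat: 36° + 59/60 + 8/3600 = 36 + 0.983333 + 0.002222 = 36.9855556
  S → negative
  Longitude: 103 + 33/60 + 45/3600 = 103.5625000
  W ⇒ negate
Point 2:
  Latitude: 12.7′ = 0.211667°; total 84.2116667
  N ⇒ keep positive
  Lon: 108 + 40.546/60 = 108.6757667
  E → positive
Point 3:
  φ: 25′ + 31.6″ = 25.52667′; 35 + 25.52667/60 = 35.4254444
  N → positive
  λ: 88 + 55/60 + 23/3600 = 88.9230556
  hemisphere W, so the sign is −
Point 4:
  Latitude: 15.749′ = 0.262483°; total 47.2624833
  hemisphere S, so the sign is −
  λ: 15.156′ = 0.252600°; total 30.2526000
  W ⇒ negate
Point 5:
  φ: 15.72′ = 0.262000°; total 81.2620000
  S ⇒ negate
  λ: 116 + 29.786/60 = 116.4964333
  W ⇒ negate
Point 6:
  φ: split at 2 digits → 55° and 23.7385′; 55 + 23.7385/60 = 55.3956417
  S ⇒ negate
  Lon: degrees = first 3 digits = 77, minutes = 33.2719; 77 + 33.2719/60 = 77.5545317
  E ⇒ keep positive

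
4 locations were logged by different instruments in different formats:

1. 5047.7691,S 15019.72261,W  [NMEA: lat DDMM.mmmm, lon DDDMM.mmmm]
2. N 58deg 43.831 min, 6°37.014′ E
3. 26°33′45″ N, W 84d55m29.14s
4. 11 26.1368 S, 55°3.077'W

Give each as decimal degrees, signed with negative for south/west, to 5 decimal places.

1. -50.79615, -150.32871
2. 58.73052, 6.61690
3. 26.56250, -84.92476
4. -11.43561, -55.05128

Point 1:
  Lat: split at 2 digits → 50° and 47.7691′; 50 + 47.7691/60 = 50.796152
  S ⇒ negate
  Longitude: degrees = first 3 digits = 150, minutes = 19.72261; 150 + 19.72261/60 = 150.328710
  W → negative
Point 2:
  φ: 43.831′ = 0.730517°; total 58.730517
  N ⇒ keep positive
  Lon: 37.014′ = 0.616900°; total 6.616900
  E → positive
Point 3:
  Lat: 26 + 33/60 + 45/3600 = 26.562500
  N ⇒ keep positive
  Longitude: 84° + 55/60 + 29.14/3600 = 84 + 0.916667 + 0.008094 = 84.924761
  W ⇒ negate
Point 4:
  Lat: 11 + 26.1368/60 = 11.435613
  hemisphere S, so the sign is −
  Longitude: 3.077′ = 0.051283°; total 55.051283
  W → negative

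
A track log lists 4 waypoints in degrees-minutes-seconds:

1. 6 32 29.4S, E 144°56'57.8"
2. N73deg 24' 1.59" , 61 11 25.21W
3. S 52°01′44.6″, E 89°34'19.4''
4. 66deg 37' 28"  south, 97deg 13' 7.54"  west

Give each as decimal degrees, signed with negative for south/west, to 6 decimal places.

Point 1:
  φ: 6 + 32/60 + 29.4/3600 = 6.5415000
  S ⇒ negate
  Longitude: 144° + 56/60 + 57.8/3600 = 144 + 0.933333 + 0.016056 = 144.9493889
  E → positive
Point 2:
  Latitude: 73° + 24/60 + 1.59/3600 = 73 + 0.400000 + 0.000442 = 73.4004417
  N ⇒ keep positive
  λ: 61° + 11/60 + 25.21/3600 = 61 + 0.183333 + 0.007003 = 61.1903361
  W ⇒ negate
Point 3:
  Latitude: 52 + 1/60 + 44.6/3600 = 52.0290556
  S → negative
  λ: 89° + 34/60 + 19.4/3600 = 89 + 0.566667 + 0.005389 = 89.5720556
  E ⇒ keep positive
Point 4:
  Latitude: 66 + 37/60 + 28/3600 = 66.6244444
  S → negative
  Longitude: 97° + 13/60 + 7.54/3600 = 97 + 0.216667 + 0.002094 = 97.2187611
  W → negative

1. -6.541500, 144.949389
2. 73.400442, -61.190336
3. -52.029056, 89.572056
4. -66.624444, -97.218761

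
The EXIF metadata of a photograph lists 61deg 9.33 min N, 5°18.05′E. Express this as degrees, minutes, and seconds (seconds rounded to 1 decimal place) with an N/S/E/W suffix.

Lat: 9.33000′ → 9′ and 0.33000 × 60 = 19.800″
λ: fractional minutes 0.05000 × 60 = 3.000″

61°09′19.8″ N, 5°18′3.0″ E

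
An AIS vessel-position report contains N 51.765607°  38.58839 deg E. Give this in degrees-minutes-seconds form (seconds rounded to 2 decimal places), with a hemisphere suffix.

φ: whole degrees 51; 45.93642′ → 45′ and 56.1852″
Longitude: 0.588390° → 35.30340′; 0.30340 × 60 = 18.2040″

51°45′56.19″ N, 38°35′18.20″ E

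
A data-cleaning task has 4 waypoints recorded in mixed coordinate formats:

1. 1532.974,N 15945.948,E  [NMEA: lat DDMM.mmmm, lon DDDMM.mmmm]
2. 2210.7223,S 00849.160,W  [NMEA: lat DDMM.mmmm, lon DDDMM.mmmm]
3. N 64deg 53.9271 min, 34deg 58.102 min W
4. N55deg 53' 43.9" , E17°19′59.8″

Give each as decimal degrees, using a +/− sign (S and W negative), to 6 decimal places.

1. 15.549567, 159.765800
2. -22.178705, -8.819333
3. 64.898785, -34.968367
4. 55.895528, 17.333278

Point 1:
  φ: split at 2 digits → 15° and 32.974′; 15 + 32.974/60 = 15.5495667
  N ⇒ keep positive
  Lon: degrees = first 3 digits = 159, minutes = 45.948; 159 + 45.948/60 = 159.7658000
  E ⇒ keep positive
Point 2:
  φ: degrees = first 2 digits = 22, minutes = 10.7223; 22 + 10.7223/60 = 22.1787050
  S ⇒ negate
  λ: split at 3 digits → 008° and 49.16′; 8 + 49.16/60 = 8.8193333
  hemisphere W, so the sign is −
Point 3:
  φ: 53.9271′ = 0.898785°; total 64.8987850
  N → positive
  λ: 34 + 58.102/60 = 34.9683667
  W ⇒ negate
Point 4:
  Lat: 55 + 53/60 + 43.9/3600 = 55.8955278
  N → positive
  Lon: 19′ + 59.8″ = 19.99667′; 17 + 19.99667/60 = 17.3332778
  E → positive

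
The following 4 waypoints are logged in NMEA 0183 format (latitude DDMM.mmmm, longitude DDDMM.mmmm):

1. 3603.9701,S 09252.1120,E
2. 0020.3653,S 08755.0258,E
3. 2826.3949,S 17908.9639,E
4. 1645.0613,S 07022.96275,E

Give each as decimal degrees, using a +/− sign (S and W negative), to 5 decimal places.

1. -36.06617, 92.86853
2. -0.33942, 87.91710
3. -28.43992, 179.14940
4. -16.75102, 70.38271

Point 1:
  Latitude: split at 2 digits → 36° and 3.9701′; 36 + 3.9701/60 = 36.066168
  S → negative
  Lon: degrees = first 3 digits = 92, minutes = 52.112; 92 + 52.112/60 = 92.868533
  E → positive
Point 2:
  Lat: degrees = first 2 digits = 0, minutes = 20.3653; 0 + 20.3653/60 = 0.339422
  hemisphere S, so the sign is −
  Lon: degrees = first 3 digits = 87, minutes = 55.0258; 87 + 55.0258/60 = 87.917097
  E → positive
Point 3:
  Lat: degrees = first 2 digits = 28, minutes = 26.3949; 28 + 26.3949/60 = 28.439915
  S → negative
  Longitude: split at 3 digits → 179° and 8.9639′; 179 + 8.9639/60 = 179.149398
  E ⇒ keep positive
Point 4:
  Lat: degrees = first 2 digits = 16, minutes = 45.0613; 16 + 45.0613/60 = 16.751022
  S → negative
  Lon: split at 3 digits → 070° and 22.96275′; 70 + 22.96275/60 = 70.382713
  E ⇒ keep positive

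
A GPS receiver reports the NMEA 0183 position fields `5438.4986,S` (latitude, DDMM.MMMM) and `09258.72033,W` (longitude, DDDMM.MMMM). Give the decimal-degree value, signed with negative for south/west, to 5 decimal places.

Lat: split at 2 digits → 54° and 38.4986′; 54 + 38.4986/60 = 54.641643
S ⇒ negate
Longitude: split at 3 digits → 092° and 58.72033′; 92 + 58.72033/60 = 92.978672
W → negative

-54.64164, -92.97867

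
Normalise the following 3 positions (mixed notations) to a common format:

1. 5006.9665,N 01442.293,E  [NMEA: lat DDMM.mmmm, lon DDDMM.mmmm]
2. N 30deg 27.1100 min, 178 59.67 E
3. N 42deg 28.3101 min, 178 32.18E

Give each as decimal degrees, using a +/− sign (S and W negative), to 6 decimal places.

1. 50.116108, 14.704883
2. 30.451833, 178.994500
3. 42.471835, 178.536333

Point 1:
  Latitude: degrees = first 2 digits = 50, minutes = 6.9665; 50 + 6.9665/60 = 50.1161083
  N → positive
  λ: degrees = first 3 digits = 14, minutes = 42.293; 14 + 42.293/60 = 14.7048833
  E ⇒ keep positive
Point 2:
  Lat: 27.11′ = 0.451833°; total 30.4518333
  N ⇒ keep positive
  Longitude: 178 + 59.67/60 = 178.9945000
  E → positive
Point 3:
  Latitude: 28.3101′ = 0.471835°; total 42.4718350
  N → positive
  λ: 178 + 32.18/60 = 178.5363333
  E ⇒ keep positive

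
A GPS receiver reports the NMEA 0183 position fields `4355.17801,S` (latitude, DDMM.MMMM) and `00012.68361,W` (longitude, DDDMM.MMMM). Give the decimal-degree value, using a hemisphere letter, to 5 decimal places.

φ: degrees = first 2 digits = 43, minutes = 55.17801; 43 + 55.17801/60 = 43.919634
Lon: split at 3 digits → 000° and 12.68361′; 0 + 12.68361/60 = 0.211394

43.91963° S, 0.21139° W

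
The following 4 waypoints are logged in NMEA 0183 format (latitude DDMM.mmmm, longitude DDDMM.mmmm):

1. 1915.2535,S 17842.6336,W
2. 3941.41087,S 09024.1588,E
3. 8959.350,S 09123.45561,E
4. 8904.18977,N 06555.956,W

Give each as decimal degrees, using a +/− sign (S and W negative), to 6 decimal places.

1. -19.254225, -178.710560
2. -39.690181, 90.402647
3. -89.989167, 91.390927
4. 89.069830, -65.932600

Point 1:
  Lat: degrees = first 2 digits = 19, minutes = 15.2535; 19 + 15.2535/60 = 19.2542250
  S ⇒ negate
  Longitude: degrees = first 3 digits = 178, minutes = 42.6336; 178 + 42.6336/60 = 178.7105600
  W → negative
Point 2:
  Latitude: degrees = first 2 digits = 39, minutes = 41.41087; 39 + 41.41087/60 = 39.6901812
  S ⇒ negate
  Lon: split at 3 digits → 090° and 24.1588′; 90 + 24.1588/60 = 90.4026467
  E → positive
Point 3:
  φ: degrees = first 2 digits = 89, minutes = 59.35; 89 + 59.35/60 = 89.9891667
  S ⇒ negate
  λ: degrees = first 3 digits = 91, minutes = 23.45561; 91 + 23.45561/60 = 91.3909268
  E → positive
Point 4:
  Latitude: split at 2 digits → 89° and 4.18977′; 89 + 4.18977/60 = 89.0698295
  N → positive
  Lon: degrees = first 3 digits = 65, minutes = 55.956; 65 + 55.956/60 = 65.9326000
  hemisphere W, so the sign is −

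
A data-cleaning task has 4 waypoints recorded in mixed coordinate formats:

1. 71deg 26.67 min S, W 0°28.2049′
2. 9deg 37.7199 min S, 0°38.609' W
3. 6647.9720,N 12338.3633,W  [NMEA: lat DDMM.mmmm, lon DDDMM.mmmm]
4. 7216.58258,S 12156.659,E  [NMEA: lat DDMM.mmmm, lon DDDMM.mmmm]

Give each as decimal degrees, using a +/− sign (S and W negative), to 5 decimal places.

Point 1:
  Latitude: 71 + 26.67/60 = 71.444500
  S ⇒ negate
  Longitude: 28.2049′ = 0.470082°; total 0.470082
  W ⇒ negate
Point 2:
  Lat: 9 + 37.7199/60 = 9.628665
  S → negative
  Lon: 38.609′ = 0.643483°; total 0.643483
  W → negative
Point 3:
  φ: degrees = first 2 digits = 66, minutes = 47.972; 66 + 47.972/60 = 66.799533
  N ⇒ keep positive
  Lon: split at 3 digits → 123° and 38.3633′; 123 + 38.3633/60 = 123.639388
  hemisphere W, so the sign is −
Point 4:
  Lat: degrees = first 2 digits = 72, minutes = 16.58258; 72 + 16.58258/60 = 72.276376
  S → negative
  Lon: degrees = first 3 digits = 121, minutes = 56.659; 121 + 56.659/60 = 121.944317
  E → positive

1. -71.44450, -0.47008
2. -9.62867, -0.64348
3. 66.79953, -123.63939
4. -72.27638, 121.94432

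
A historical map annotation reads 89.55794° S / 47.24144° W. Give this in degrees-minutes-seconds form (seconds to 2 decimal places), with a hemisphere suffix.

89°33′28.58″ S, 47°14′29.18″ W

φ: 0.557940° → 33.47640′; 0.47640 × 60 = 28.5840″
λ: whole degrees 47; 14.48640′ → 14′ and 29.1840″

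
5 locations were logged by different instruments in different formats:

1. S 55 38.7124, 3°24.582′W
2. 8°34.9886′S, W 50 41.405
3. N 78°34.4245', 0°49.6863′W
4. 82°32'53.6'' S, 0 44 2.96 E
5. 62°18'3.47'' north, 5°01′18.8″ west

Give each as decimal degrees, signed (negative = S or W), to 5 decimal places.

1. -55.64521, -3.40970
2. -8.58314, -50.69008
3. 78.57374, -0.82811
4. -82.54822, 0.73416
5. 62.30096, -5.02189

Point 1:
  Latitude: 55 + 38.7124/60 = 55.645207
  hemisphere S, so the sign is −
  Lon: 24.582′ = 0.409700°; total 3.409700
  W → negative
Point 2:
  Lat: 34.9886′ = 0.583143°; total 8.583143
  S ⇒ negate
  λ: 41.405′ = 0.690083°; total 50.690083
  hemisphere W, so the sign is −
Point 3:
  Latitude: 78 + 34.4245/60 = 78.573742
  N ⇒ keep positive
  λ: 49.6863′ = 0.828105°; total 0.828105
  hemisphere W, so the sign is −
Point 4:
  φ: 32′ + 53.6″ = 32.89333′; 82 + 32.89333/60 = 82.548222
  S → negative
  λ: 0° + 44/60 + 2.96/3600 = 0 + 0.733333 + 0.000822 = 0.734156
  E → positive
Point 5:
  φ: 18′ + 3.47″ = 18.05783′; 62 + 18.05783/60 = 62.300964
  N → positive
  Lon: 5 + 1/60 + 18.8/3600 = 5.021889
  hemisphere W, so the sign is −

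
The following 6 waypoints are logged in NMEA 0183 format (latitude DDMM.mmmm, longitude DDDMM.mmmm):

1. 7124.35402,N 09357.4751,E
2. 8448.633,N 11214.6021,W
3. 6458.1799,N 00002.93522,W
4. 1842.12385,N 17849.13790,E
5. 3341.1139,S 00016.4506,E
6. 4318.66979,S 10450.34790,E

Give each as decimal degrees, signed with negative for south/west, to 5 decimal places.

Point 1:
  φ: degrees = first 2 digits = 71, minutes = 24.35402; 71 + 24.35402/60 = 71.405900
  N → positive
  Lon: split at 3 digits → 093° and 57.4751′; 93 + 57.4751/60 = 93.957918
  E ⇒ keep positive
Point 2:
  Latitude: degrees = first 2 digits = 84, minutes = 48.633; 84 + 48.633/60 = 84.810550
  N ⇒ keep positive
  Lon: split at 3 digits → 112° and 14.6021′; 112 + 14.6021/60 = 112.243368
  hemisphere W, so the sign is −
Point 3:
  Lat: degrees = first 2 digits = 64, minutes = 58.1799; 64 + 58.1799/60 = 64.969665
  N ⇒ keep positive
  Longitude: split at 3 digits → 000° and 2.93522′; 0 + 2.93522/60 = 0.048920
  hemisphere W, so the sign is −
Point 4:
  φ: degrees = first 2 digits = 18, minutes = 42.12385; 18 + 42.12385/60 = 18.702064
  N ⇒ keep positive
  Longitude: split at 3 digits → 178° and 49.1379′; 178 + 49.1379/60 = 178.818965
  E ⇒ keep positive
Point 5:
  Latitude: degrees = first 2 digits = 33, minutes = 41.1139; 33 + 41.1139/60 = 33.685232
  S ⇒ negate
  Longitude: split at 3 digits → 000° and 16.4506′; 0 + 16.4506/60 = 0.274177
  E ⇒ keep positive
Point 6:
  Lat: split at 2 digits → 43° and 18.66979′; 43 + 18.66979/60 = 43.311163
  S → negative
  λ: degrees = first 3 digits = 104, minutes = 50.3479; 104 + 50.3479/60 = 104.839132
  E ⇒ keep positive

1. 71.40590, 93.95792
2. 84.81055, -112.24337
3. 64.96967, -0.04892
4. 18.70206, 178.81897
5. -33.68523, 0.27418
6. -43.31116, 104.83913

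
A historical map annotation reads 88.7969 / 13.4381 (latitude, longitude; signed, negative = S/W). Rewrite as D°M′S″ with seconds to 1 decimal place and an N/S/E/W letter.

φ: 0.796900° → 47.81400′; 0.81400 × 60 = 48.840″
Longitude: whole degrees 13; 26.28600′ → 26′ and 17.160″

88°47′48.8″ N, 13°26′17.2″ E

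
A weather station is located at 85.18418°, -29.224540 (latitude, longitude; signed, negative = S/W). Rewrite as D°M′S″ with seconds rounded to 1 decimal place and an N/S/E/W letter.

φ: whole degrees 85; 11.05080′ → 11′ and 3.048″
Longitude is negative → W; |value| = 29.224540
Longitude: 0.224540 × 60 = 13.47240′ → 13′, remainder × 60 = 28.344″

85°11′3.0″ N, 29°13′28.3″ W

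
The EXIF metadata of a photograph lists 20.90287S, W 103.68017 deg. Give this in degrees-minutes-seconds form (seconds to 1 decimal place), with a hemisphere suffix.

20°54′10.3″ S, 103°40′48.6″ W

Lat: 0.902870° → 54.17220′; 0.17220 × 60 = 10.332″
Lon: 0.680170° → 40.81020′; 0.81020 × 60 = 48.612″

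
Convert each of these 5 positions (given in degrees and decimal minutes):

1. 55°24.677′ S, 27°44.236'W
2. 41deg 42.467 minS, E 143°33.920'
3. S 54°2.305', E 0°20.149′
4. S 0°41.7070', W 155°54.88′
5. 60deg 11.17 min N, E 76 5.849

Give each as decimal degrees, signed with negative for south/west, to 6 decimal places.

1. -55.411283, -27.737267
2. -41.707783, 143.565333
3. -54.038417, 0.335817
4. -0.695117, -155.914667
5. 60.186167, 76.097483

Point 1:
  Latitude: 24.677′ = 0.411283°; total 55.4112833
  S → negative
  Longitude: 27 + 44.236/60 = 27.7372667
  W ⇒ negate
Point 2:
  φ: 41 + 42.467/60 = 41.7077833
  hemisphere S, so the sign is −
  Lon: 33.92′ = 0.565333°; total 143.5653333
  E → positive
Point 3:
  φ: 54 + 2.305/60 = 54.0384167
  S → negative
  Lon: 0 + 20.149/60 = 0.3358167
  E → positive
Point 4:
  φ: 41.707′ = 0.695117°; total 0.6951167
  hemisphere S, so the sign is −
  Longitude: 54.88′ = 0.914667°; total 155.9146667
  W ⇒ negate
Point 5:
  φ: 60 + 11.17/60 = 60.1861667
  N ⇒ keep positive
  Longitude: 5.849′ = 0.097483°; total 76.0974833
  E → positive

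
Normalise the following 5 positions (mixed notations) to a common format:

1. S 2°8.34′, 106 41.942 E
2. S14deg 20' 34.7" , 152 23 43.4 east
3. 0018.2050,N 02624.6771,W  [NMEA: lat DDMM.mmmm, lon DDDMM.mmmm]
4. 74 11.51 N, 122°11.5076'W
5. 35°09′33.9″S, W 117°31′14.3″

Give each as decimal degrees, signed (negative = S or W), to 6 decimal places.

Point 1:
  Lat: 8.34′ = 0.139000°; total 2.1390000
  hemisphere S, so the sign is −
  Longitude: 41.942′ = 0.699033°; total 106.6990333
  E → positive
Point 2:
  φ: 14° + 20/60 + 34.7/3600 = 14 + 0.333333 + 0.009639 = 14.3429722
  S → negative
  Longitude: 152 + 23/60 + 43.4/3600 = 152.3953889
  E ⇒ keep positive
Point 3:
  φ: degrees = first 2 digits = 0, minutes = 18.205; 0 + 18.205/60 = 0.3034167
  N ⇒ keep positive
  Longitude: split at 3 digits → 026° and 24.6771′; 26 + 24.6771/60 = 26.4112850
  W → negative
Point 4:
  φ: 74 + 11.51/60 = 74.1918333
  N ⇒ keep positive
  Lon: 11.5076′ = 0.191793°; total 122.1917933
  W → negative
Point 5:
  Lat: 9′ + 33.9″ = 9.56500′; 35 + 9.56500/60 = 35.1594167
  S → negative
  Longitude: 31′ + 14.3″ = 31.23833′; 117 + 31.23833/60 = 117.5206389
  W ⇒ negate

1. -2.139000, 106.699033
2. -14.342972, 152.395389
3. 0.303417, -26.411285
4. 74.191833, -122.191793
5. -35.159417, -117.520639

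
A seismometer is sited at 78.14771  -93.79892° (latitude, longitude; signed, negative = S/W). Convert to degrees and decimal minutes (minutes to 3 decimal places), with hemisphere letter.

Latitude: 78° + 0.147710 × 60 = 78° 8.86260′
Longitude is negative → W; |value| = 93.798920
Lon: 93° + 0.798920 × 60 = 93° 47.93520′

78° 8.863′ N, 93° 47.935′ W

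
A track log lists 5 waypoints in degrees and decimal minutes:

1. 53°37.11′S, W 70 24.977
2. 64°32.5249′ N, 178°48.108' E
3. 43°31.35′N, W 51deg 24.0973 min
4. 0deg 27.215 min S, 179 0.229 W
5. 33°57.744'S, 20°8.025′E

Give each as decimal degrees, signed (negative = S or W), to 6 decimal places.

Point 1:
  Lat: 53 + 37.11/60 = 53.6185000
  S → negative
  Longitude: 24.977′ = 0.416283°; total 70.4162833
  hemisphere W, so the sign is −
Point 2:
  φ: 64 + 32.5249/60 = 64.5420817
  N → positive
  Longitude: 48.108′ = 0.801800°; total 178.8018000
  E ⇒ keep positive
Point 3:
  Latitude: 43 + 31.35/60 = 43.5225000
  N ⇒ keep positive
  λ: 51 + 24.0973/60 = 51.4016217
  W → negative
Point 4:
  Latitude: 0 + 27.215/60 = 0.4535833
  S ⇒ negate
  λ: 0.229′ = 0.003817°; total 179.0038167
  hemisphere W, so the sign is −
Point 5:
  φ: 33 + 57.744/60 = 33.9624000
  S → negative
  Longitude: 20 + 8.025/60 = 20.1337500
  E → positive

1. -53.618500, -70.416283
2. 64.542082, 178.801800
3. 43.522500, -51.401622
4. -0.453583, -179.003817
5. -33.962400, 20.133750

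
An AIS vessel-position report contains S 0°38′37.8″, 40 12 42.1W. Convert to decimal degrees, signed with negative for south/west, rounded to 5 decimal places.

-0.64383, -40.21169

φ: 0 + 38/60 + 37.8/3600 = 0.643833
S ⇒ negate
λ: 40 + 12/60 + 42.1/3600 = 40.211694
W → negative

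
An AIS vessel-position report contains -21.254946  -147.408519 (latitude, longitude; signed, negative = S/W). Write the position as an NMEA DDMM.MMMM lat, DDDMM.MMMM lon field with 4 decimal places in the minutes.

Latitude is negative → S; |value| = 21.254946
φ: minutes = (21.254946 − 21) × 60 = 15.296760
Longitude is negative → W; |value| = 147.408519
λ: fractional part 0.408519 → 24.511140 minutes

2115.2968,S / 14724.5111,W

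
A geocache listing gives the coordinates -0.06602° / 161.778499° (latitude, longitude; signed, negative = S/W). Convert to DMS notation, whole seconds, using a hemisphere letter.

0°03′58″ S, 161°46′43″ E

Latitude is negative → S; |value| = 0.066020
Lat: 0.066020° → 3.96120′; 0.96120 × 60 = 57.67″
Lon: 0.778499 × 60 = 46.70994′ → 46′, remainder × 60 = 42.60″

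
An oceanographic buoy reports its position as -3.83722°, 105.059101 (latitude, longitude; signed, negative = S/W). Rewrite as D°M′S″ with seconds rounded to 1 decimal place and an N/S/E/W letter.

Latitude is negative → S; |value| = 3.837220
Latitude: 0.837220 × 60 = 50.23320′ → 50′, remainder × 60 = 13.992″
λ: 0.059101° → 3.54606′; 0.54606 × 60 = 32.764″

3°50′14.0″ S, 105°03′32.8″ E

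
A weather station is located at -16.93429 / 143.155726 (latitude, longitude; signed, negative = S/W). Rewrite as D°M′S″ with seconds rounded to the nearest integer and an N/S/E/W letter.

16°56′3″ S, 143°09′21″ E

Latitude is negative → S; |value| = 16.934290
Latitude: 0.934290 × 60 = 56.05740′ → 56′, remainder × 60 = 3.44″
λ: 0.155726 × 60 = 9.34356′ → 9′, remainder × 60 = 20.61″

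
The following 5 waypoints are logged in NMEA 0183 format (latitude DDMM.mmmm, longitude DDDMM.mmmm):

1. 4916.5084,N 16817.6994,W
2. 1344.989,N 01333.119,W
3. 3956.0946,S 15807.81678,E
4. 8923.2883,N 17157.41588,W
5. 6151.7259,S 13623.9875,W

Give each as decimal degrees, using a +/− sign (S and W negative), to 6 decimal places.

1. 49.275140, -168.294990
2. 13.749817, -13.551983
3. -39.934910, 158.130280
4. 89.388138, -171.956931
5. -61.862098, -136.399792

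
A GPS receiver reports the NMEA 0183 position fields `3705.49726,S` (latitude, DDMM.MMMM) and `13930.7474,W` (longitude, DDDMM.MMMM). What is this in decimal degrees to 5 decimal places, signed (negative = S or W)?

-37.09162, -139.51246

φ: split at 2 digits → 37° and 5.49726′; 37 + 5.49726/60 = 37.091621
S → negative
λ: split at 3 digits → 139° and 30.7474′; 139 + 30.7474/60 = 139.512457
W → negative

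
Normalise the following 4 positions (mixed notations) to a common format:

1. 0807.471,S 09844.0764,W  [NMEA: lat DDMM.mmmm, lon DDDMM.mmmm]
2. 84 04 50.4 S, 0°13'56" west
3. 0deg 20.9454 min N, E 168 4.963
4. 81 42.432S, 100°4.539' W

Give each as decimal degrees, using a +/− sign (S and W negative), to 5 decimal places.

1. -8.12452, -98.73461
2. -84.08067, -0.23222
3. 0.34909, 168.08272
4. -81.70720, -100.07565

Point 1:
  Latitude: degrees = first 2 digits = 8, minutes = 7.471; 8 + 7.471/60 = 8.124517
  hemisphere S, so the sign is −
  Longitude: degrees = first 3 digits = 98, minutes = 44.0764; 98 + 44.0764/60 = 98.734607
  W ⇒ negate
Point 2:
  Latitude: 4′ + 50.4″ = 4.84000′; 84 + 4.84000/60 = 84.080667
  S → negative
  Longitude: 0 + 13/60 + 56/3600 = 0.232222
  hemisphere W, so the sign is −
Point 3:
  Latitude: 20.9454′ = 0.349090°; total 0.349090
  N ⇒ keep positive
  Longitude: 4.963′ = 0.082717°; total 168.082717
  E → positive
Point 4:
  Latitude: 42.432′ = 0.707200°; total 81.707200
  hemisphere S, so the sign is −
  λ: 100 + 4.539/60 = 100.075650
  W ⇒ negate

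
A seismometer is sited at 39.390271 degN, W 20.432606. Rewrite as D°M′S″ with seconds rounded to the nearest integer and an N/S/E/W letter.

Lat: 0.390271 × 60 = 23.41626′ → 23′, remainder × 60 = 24.98″
λ: 0.432606 × 60 = 25.95636′ → 25′, remainder × 60 = 57.38″

39°23′25″ N, 20°25′57″ W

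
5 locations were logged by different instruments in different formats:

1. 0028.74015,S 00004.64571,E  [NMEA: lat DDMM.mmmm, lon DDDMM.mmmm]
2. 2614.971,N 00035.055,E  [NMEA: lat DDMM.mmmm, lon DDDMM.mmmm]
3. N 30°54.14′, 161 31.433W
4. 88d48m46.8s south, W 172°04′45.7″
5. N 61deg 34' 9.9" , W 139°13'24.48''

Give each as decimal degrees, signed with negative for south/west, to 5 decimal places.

1. -0.47900, 0.07743
2. 26.24952, 0.58425
3. 30.90233, -161.52388
4. -88.81300, -172.07936
5. 61.56942, -139.22347

Point 1:
  Lat: split at 2 digits → 00° and 28.74015′; 0 + 28.74015/60 = 0.479003
  hemisphere S, so the sign is −
  Longitude: split at 3 digits → 000° and 4.64571′; 0 + 4.64571/60 = 0.077429
  E ⇒ keep positive
Point 2:
  φ: degrees = first 2 digits = 26, minutes = 14.971; 26 + 14.971/60 = 26.249517
  N ⇒ keep positive
  λ: split at 3 digits → 000° and 35.055′; 0 + 35.055/60 = 0.584250
  E → positive
Point 3:
  Lat: 30 + 54.14/60 = 30.902333
  N ⇒ keep positive
  Longitude: 161 + 31.433/60 = 161.523883
  W → negative
Point 4:
  Lat: 88 + 48/60 + 46.8/3600 = 88.813000
  hemisphere S, so the sign is −
  Lon: 4′ + 45.7″ = 4.76167′; 172 + 4.76167/60 = 172.079361
  W → negative
Point 5:
  Latitude: 61 + 34/60 + 9.9/3600 = 61.569417
  N ⇒ keep positive
  λ: 139 + 13/60 + 24.48/3600 = 139.223467
  hemisphere W, so the sign is −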